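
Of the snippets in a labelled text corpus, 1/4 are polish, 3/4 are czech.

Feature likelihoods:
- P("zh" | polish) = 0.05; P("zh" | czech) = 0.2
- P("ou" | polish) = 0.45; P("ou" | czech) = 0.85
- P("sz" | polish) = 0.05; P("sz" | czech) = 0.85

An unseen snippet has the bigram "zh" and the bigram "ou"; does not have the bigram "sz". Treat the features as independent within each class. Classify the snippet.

polish: 0.25 × 0.05 × 0.45 × (1−0.05) = 0.00534375
czech: 0.75 × 0.2 × 0.85 × (1−0.85) = 0.019125
Highest score → czech.

czech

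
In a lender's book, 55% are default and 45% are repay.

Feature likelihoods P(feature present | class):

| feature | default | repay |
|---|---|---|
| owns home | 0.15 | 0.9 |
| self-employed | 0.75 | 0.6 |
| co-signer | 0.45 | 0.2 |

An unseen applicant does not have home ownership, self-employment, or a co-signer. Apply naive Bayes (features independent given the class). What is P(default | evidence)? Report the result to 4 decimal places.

0.8170

default: 0.55 × (1−0.15) × (1−0.75) × (1−0.45) = 0.06428125
repay: 0.45 × (1−0.9) × (1−0.6) × (1−0.2) = 0.0144
P(default | x) = 0.06428125 / 0.07868125 ≈ 0.8170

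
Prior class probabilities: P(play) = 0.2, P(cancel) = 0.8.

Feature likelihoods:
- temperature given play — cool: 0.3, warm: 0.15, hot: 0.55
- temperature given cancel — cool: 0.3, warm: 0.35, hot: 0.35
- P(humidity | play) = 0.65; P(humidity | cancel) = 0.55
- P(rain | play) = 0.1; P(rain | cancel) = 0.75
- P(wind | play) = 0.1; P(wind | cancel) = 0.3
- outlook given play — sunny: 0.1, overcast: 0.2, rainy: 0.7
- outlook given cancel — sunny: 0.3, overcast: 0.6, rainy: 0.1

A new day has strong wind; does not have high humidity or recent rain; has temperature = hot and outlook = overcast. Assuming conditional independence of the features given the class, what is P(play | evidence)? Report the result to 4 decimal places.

play: 0.2 × 0.55 × (1−0.65) × (1−0.1) × 0.1 × 0.2 = 0.000693
cancel: 0.8 × 0.35 × (1−0.55) × (1−0.75) × 0.3 × 0.6 = 0.00567
P(play | x) = 0.000693 / 0.006363 ≈ 0.1089

0.1089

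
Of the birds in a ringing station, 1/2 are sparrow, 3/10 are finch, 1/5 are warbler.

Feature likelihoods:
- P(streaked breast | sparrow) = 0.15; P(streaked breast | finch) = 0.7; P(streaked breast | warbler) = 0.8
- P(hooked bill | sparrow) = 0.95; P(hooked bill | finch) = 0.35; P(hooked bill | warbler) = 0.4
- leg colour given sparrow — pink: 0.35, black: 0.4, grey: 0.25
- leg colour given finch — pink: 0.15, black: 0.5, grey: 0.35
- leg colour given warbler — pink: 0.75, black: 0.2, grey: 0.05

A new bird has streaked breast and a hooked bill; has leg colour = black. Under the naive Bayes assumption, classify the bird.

finch

sparrow: 0.5 × 0.15 × 0.95 × 0.4 = 0.0285
finch: 0.3 × 0.7 × 0.35 × 0.5 = 0.03675
warbler: 0.2 × 0.8 × 0.4 × 0.2 = 0.0128
Highest score → finch.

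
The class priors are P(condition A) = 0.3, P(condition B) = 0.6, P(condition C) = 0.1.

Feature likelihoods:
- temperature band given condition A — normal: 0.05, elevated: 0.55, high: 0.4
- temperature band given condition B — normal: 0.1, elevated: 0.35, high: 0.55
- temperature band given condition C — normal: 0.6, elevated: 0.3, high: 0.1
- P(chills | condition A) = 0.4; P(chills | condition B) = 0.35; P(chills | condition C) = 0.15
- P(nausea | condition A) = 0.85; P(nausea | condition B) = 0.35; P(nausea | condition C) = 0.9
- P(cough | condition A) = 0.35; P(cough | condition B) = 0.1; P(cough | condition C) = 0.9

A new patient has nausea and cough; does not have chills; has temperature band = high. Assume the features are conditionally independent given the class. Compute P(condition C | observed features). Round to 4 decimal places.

0.1923

condition A: 0.3 × 0.4 × (1−0.4) × 0.85 × 0.35 = 0.02142
condition B: 0.6 × 0.55 × (1−0.35) × 0.35 × 0.1 = 0.0075075
condition C: 0.1 × 0.1 × (1−0.15) × 0.9 × 0.9 = 0.006885
P(condition C | x) = 0.006885 / 0.0358125 ≈ 0.1923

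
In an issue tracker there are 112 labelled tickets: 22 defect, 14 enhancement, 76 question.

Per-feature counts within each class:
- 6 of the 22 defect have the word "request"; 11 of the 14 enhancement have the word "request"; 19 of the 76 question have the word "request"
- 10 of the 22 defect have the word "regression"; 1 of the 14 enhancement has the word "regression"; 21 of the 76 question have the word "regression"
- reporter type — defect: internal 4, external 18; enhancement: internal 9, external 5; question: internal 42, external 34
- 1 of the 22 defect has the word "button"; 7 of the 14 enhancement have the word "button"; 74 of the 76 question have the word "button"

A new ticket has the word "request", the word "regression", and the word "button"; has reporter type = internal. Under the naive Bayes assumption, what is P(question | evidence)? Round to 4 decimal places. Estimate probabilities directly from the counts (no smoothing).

0.9113

defect: (22/112) × (6/22) × (10/22) × (4/22) × (1/22) ≈ 0.000201245
enhancement: (14/112) × (11/14) × (1/14) × (9/14) × (7/14) ≈ 0.00225492
question: (76/112) × (19/76) × (21/76) × (42/76) × (74/76) ≈ 0.0252229
P(question | x) = 0.0252229 / 0.027679065 ≈ 0.9113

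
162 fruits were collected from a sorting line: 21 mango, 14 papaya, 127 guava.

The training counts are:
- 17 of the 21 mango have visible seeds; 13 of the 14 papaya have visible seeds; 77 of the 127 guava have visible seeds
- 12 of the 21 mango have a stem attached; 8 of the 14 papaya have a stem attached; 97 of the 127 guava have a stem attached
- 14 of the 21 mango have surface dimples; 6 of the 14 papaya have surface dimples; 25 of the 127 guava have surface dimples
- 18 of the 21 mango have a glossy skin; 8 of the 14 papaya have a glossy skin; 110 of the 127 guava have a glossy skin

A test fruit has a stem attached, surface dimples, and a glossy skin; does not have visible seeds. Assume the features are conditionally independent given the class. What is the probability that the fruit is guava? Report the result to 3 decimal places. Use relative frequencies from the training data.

mango: (21/162) × (4/21) × (12/21) × (14/21) × (18/21) ≈ 0.00806248
papaya: (14/162) × (1/14) × (8/14) × (6/14) × (8/14) ≈ 0.000863838
guava: (127/162) × (50/127) × (97/127) × (25/127) × (110/127) ≈ 0.0401928
P(guava | x) = 0.0401928 / 0.049119118 ≈ 0.818

0.818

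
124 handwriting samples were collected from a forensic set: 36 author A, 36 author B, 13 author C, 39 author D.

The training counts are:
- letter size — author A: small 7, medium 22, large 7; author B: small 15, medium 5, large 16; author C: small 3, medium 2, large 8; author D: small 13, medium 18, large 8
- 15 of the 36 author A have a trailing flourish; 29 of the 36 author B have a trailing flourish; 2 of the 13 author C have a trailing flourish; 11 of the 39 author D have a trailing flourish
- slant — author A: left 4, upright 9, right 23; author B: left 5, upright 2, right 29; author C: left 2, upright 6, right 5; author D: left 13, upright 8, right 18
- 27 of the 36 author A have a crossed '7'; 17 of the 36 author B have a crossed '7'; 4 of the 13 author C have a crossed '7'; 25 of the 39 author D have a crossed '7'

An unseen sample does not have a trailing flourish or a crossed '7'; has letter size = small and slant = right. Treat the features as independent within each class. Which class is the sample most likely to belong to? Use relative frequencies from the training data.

author D

author A: (36/124) × (7/36) × (21/36) × (23/36) × (9/36) ≈ 0.00525967
author B: (36/124) × (15/36) × (7/36) × (29/36) × (19/36) ≈ 0.0100003
author C: (13/124) × (3/13) × (11/13) × (5/13) × (9/13) ≈ 0.00545098
author D: (39/124) × (13/39) × (28/39) × (18/39) × (14/39) ≈ 0.0124706
Highest score → author D.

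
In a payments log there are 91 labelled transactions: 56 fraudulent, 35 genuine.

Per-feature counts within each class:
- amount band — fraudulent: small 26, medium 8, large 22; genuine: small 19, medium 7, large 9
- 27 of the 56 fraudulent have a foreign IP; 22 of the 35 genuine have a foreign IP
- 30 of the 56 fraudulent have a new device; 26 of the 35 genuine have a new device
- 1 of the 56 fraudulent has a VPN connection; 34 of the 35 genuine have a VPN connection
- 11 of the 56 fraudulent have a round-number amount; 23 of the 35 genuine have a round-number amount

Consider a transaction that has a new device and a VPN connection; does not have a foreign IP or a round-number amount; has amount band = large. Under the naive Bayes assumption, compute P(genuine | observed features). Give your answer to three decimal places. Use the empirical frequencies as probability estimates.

fraudulent: (56/91) × (22/56) × (29/56) × (30/56) × (1/56) × (45/56) ≈ 0.000962412
genuine: (35/91) × (9/35) × (13/35) × (26/35) × (34/35) × (12/35) ≈ 0.00908878
P(genuine | x) = 0.00908878 / 0.010051192 ≈ 0.904

0.904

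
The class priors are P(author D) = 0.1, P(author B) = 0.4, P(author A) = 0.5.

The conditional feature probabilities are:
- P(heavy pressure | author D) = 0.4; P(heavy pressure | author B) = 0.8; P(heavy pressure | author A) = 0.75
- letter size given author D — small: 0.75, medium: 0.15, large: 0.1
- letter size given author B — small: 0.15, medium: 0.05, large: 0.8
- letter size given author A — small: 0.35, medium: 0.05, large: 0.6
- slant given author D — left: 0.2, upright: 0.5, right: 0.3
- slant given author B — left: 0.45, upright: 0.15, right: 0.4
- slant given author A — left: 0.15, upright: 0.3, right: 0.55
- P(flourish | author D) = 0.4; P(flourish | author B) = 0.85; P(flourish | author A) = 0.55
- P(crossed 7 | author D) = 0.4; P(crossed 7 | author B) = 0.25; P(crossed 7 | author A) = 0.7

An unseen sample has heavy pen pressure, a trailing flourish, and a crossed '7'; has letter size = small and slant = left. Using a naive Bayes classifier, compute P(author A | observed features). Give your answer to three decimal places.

0.577

author D: 0.1 × 0.4 × 0.75 × 0.2 × 0.4 × 0.4 = 0.00096
author B: 0.4 × 0.8 × 0.15 × 0.45 × 0.85 × 0.25 = 0.00459
author A: 0.5 × 0.75 × 0.35 × 0.15 × 0.55 × 0.7 = 0.0075796875
P(author A | x) = 0.0075796875 / 0.0131296875 ≈ 0.577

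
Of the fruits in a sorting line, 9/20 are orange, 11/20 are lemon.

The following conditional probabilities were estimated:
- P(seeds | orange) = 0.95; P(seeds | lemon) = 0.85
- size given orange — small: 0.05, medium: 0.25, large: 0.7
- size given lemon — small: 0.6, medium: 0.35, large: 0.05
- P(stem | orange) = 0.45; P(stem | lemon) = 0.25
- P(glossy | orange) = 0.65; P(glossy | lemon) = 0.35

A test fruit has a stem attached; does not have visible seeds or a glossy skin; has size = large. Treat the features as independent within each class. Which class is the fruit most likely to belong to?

orange

orange: 0.45 × (1−0.95) × 0.7 × 0.45 × (1−0.65) = 0.002480625
lemon: 0.55 × (1−0.85) × 0.05 × 0.25 × (1−0.35) = 0.0006703125
Highest score → orange.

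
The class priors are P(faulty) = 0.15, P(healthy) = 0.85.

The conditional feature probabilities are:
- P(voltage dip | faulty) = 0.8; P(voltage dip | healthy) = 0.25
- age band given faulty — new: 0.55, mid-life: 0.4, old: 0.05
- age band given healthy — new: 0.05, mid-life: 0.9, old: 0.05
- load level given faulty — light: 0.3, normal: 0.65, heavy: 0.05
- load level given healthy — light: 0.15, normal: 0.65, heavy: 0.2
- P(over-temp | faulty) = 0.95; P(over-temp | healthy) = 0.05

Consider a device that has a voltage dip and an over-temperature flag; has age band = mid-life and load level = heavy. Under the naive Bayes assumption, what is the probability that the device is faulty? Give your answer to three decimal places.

0.544

faulty: 0.15 × 0.8 × 0.4 × 0.05 × 0.95 = 0.00228
healthy: 0.85 × 0.25 × 0.9 × 0.2 × 0.05 = 0.0019125
P(faulty | x) = 0.00228 / 0.0041925 ≈ 0.544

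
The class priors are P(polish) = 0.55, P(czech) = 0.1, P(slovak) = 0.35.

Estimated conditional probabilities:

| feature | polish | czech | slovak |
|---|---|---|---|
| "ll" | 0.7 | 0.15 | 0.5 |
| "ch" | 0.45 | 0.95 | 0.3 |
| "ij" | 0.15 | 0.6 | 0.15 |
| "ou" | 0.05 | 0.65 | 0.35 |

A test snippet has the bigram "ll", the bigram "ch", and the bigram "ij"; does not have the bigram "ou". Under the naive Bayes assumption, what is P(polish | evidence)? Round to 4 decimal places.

0.7527

polish: 0.55 × 0.7 × 0.45 × 0.15 × (1−0.05) = 0.024688125
czech: 0.1 × 0.15 × 0.95 × 0.6 × (1−0.65) = 0.0029925
slovak: 0.35 × 0.5 × 0.3 × 0.15 × (1−0.35) = 0.00511875
P(polish | x) = 0.024688125 / 0.032799375 ≈ 0.7527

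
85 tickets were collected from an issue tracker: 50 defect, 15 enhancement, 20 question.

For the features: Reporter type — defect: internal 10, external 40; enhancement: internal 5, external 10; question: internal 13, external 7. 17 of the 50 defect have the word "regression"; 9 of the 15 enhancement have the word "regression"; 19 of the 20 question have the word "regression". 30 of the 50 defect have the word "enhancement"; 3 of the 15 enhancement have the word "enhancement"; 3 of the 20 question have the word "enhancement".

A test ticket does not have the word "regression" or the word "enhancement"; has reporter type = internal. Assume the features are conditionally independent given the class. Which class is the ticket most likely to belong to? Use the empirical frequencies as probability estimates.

defect: (50/85) × (10/50) × (33/50) × (20/50) ≈ 0.0310588
enhancement: (15/85) × (5/15) × (6/15) × (12/15) ≈ 0.0188235
question: (20/85) × (13/20) × (1/20) × (17/20) = 0.0065
Highest score → defect.

defect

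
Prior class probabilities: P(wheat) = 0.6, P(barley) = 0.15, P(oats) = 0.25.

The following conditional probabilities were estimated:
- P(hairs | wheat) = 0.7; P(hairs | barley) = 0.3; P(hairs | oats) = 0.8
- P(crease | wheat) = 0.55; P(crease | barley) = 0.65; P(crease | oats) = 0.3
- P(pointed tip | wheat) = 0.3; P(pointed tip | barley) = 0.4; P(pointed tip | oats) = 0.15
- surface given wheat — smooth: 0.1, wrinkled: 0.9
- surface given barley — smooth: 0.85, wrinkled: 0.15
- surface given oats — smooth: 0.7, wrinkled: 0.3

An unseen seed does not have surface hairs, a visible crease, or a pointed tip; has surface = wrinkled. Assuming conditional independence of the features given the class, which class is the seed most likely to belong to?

wheat: 0.6 × (1−0.7) × (1−0.55) × (1−0.3) × 0.9 = 0.05103
barley: 0.15 × (1−0.3) × (1−0.65) × (1−0.4) × 0.15 = 0.0033075
oats: 0.25 × (1−0.8) × (1−0.3) × (1−0.15) × 0.3 = 0.008925
Highest score → wheat.

wheat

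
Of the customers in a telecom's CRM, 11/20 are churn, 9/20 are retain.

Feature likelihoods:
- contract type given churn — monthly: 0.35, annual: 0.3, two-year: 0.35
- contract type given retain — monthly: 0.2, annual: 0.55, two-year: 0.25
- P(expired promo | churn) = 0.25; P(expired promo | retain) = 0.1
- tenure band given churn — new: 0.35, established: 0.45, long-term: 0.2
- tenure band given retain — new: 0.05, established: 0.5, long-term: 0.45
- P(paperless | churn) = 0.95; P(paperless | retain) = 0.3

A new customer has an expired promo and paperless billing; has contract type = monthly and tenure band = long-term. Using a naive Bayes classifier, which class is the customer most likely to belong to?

churn: 0.55 × 0.35 × 0.25 × 0.2 × 0.95 = 0.00914375
retain: 0.45 × 0.2 × 0.1 × 0.45 × 0.3 = 0.001215
Highest score → churn.

churn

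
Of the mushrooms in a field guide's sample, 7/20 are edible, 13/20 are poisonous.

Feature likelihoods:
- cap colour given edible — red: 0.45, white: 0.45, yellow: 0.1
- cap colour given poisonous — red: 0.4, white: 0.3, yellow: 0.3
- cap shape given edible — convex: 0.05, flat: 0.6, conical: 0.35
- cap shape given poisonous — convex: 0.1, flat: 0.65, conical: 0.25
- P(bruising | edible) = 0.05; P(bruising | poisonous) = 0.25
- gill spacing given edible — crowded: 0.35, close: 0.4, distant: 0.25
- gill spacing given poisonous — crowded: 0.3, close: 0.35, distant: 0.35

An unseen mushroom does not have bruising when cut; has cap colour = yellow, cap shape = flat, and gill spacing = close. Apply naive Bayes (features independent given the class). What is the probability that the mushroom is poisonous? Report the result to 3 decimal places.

0.807

edible: 0.35 × 0.1 × 0.6 × (1−0.05) × 0.4 = 0.00798
poisonous: 0.65 × 0.3 × 0.65 × (1−0.25) × 0.35 = 0.033271875
P(poisonous | x) = 0.033271875 / 0.041251875 ≈ 0.807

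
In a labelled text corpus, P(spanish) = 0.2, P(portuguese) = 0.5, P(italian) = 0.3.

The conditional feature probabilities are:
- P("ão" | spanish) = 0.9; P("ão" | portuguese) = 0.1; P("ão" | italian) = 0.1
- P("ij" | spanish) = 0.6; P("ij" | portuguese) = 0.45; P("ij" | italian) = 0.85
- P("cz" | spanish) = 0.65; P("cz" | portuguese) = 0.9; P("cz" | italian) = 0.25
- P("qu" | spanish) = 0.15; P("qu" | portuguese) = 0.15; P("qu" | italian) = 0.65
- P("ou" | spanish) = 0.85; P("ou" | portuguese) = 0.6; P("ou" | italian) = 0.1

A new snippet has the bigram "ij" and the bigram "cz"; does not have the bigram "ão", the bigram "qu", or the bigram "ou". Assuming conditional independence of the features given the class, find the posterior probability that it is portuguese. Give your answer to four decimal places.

spanish: 0.2 × (1−0.9) × 0.6 × 0.65 × (1−0.15) × (1−0.85) = 0.0009945
portuguese: 0.5 × (1−0.1) × 0.45 × 0.9 × (1−0.15) × (1−0.6) = 0.061965
italian: 0.3 × (1−0.1) × 0.85 × 0.25 × (1−0.65) × (1−0.1) = 0.018073125
P(portuguese | x) = 0.061965 / 0.081032625 ≈ 0.7647

0.7647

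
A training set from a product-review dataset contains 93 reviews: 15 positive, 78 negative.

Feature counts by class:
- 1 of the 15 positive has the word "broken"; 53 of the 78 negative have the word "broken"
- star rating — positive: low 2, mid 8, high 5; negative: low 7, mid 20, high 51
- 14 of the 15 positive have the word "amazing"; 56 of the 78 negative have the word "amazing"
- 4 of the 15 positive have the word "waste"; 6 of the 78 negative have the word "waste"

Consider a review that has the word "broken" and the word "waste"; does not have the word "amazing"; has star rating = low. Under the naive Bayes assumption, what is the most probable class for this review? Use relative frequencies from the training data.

negative

positive: (15/93) × (1/15) × (2/15) × (1/15) × (4/15) ≈ 0.0000254879
negative: (78/93) × (53/78) × (7/78) × (22/78) × (6/78) ≈ 0.00110964
Highest score → negative.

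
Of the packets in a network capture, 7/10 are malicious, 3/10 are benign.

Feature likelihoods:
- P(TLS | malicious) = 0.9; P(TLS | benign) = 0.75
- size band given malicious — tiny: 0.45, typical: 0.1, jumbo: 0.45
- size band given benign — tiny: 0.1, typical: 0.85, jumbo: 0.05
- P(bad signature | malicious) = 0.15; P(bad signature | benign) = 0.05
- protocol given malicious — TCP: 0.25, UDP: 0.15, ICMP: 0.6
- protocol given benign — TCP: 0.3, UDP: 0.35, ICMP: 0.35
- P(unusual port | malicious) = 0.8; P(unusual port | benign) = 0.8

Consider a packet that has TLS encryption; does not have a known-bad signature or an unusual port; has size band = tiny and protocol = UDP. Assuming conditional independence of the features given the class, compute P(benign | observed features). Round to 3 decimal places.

malicious: 0.7 × 0.9 × 0.45 × (1−0.15) × 0.15 × (1−0.8) = 0.00722925
benign: 0.3 × 0.75 × 0.1 × (1−0.05) × 0.35 × (1−0.8) = 0.00149625
P(benign | x) = 0.00149625 / 0.0087255 ≈ 0.171

0.171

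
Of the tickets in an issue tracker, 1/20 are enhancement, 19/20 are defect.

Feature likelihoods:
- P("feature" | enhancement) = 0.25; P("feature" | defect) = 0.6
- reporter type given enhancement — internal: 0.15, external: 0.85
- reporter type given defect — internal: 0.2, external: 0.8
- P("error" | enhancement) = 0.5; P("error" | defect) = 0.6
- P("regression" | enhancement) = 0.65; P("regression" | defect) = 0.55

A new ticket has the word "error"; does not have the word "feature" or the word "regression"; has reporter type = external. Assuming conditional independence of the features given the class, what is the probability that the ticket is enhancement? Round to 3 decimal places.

0.064

enhancement: 0.05 × (1−0.25) × 0.85 × 0.5 × (1−0.65) = 0.005578125
defect: 0.95 × (1−0.6) × 0.8 × 0.6 × (1−0.55) = 0.08208
P(enhancement | x) = 0.005578125 / 0.087658125 ≈ 0.064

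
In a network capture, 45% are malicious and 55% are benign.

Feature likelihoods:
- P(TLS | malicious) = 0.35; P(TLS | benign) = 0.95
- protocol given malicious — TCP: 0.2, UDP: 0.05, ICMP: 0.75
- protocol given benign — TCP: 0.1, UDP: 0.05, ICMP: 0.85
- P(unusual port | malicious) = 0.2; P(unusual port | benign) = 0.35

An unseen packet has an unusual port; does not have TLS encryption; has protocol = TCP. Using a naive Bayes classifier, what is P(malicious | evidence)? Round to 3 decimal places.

0.924

malicious: 0.45 × (1−0.35) × 0.2 × 0.2 = 0.0117
benign: 0.55 × (1−0.95) × 0.1 × 0.35 = 0.0009625
P(malicious | x) = 0.0117 / 0.0126625 ≈ 0.924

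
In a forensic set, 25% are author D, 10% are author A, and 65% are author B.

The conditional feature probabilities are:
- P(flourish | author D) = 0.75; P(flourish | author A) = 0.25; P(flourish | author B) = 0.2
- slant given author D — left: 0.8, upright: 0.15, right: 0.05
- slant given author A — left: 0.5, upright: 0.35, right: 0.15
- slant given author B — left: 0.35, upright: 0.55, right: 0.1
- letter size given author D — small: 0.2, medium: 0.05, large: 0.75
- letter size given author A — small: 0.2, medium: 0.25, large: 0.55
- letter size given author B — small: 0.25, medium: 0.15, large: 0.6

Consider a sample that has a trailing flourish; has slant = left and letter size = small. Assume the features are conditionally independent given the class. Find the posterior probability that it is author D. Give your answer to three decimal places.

0.684

author D: 0.25 × 0.75 × 0.8 × 0.2 = 0.03
author A: 0.1 × 0.25 × 0.5 × 0.2 = 0.0025
author B: 0.65 × 0.2 × 0.35 × 0.25 = 0.011375
P(author D | x) = 0.03 / 0.043875 ≈ 0.684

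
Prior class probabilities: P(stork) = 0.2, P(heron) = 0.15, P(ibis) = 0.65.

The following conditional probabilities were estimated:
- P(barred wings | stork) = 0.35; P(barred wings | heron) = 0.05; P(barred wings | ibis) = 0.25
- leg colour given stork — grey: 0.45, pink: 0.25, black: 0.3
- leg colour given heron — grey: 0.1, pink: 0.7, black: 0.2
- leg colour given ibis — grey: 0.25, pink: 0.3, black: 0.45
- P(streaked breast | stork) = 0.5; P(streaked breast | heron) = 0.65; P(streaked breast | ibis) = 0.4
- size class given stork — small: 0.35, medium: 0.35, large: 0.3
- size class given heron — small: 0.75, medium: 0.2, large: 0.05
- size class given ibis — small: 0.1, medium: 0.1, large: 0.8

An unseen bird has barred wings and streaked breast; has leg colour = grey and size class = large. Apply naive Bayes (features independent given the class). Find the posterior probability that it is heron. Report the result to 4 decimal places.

0.0014

stork: 0.2 × 0.35 × 0.45 × 0.5 × 0.3 = 0.004725
heron: 0.15 × 0.05 × 0.1 × 0.65 × 0.05 = 0.000024375
ibis: 0.65 × 0.25 × 0.25 × 0.4 × 0.8 = 0.013
P(heron | x) = 0.000024375 / 0.017749375 ≈ 0.0014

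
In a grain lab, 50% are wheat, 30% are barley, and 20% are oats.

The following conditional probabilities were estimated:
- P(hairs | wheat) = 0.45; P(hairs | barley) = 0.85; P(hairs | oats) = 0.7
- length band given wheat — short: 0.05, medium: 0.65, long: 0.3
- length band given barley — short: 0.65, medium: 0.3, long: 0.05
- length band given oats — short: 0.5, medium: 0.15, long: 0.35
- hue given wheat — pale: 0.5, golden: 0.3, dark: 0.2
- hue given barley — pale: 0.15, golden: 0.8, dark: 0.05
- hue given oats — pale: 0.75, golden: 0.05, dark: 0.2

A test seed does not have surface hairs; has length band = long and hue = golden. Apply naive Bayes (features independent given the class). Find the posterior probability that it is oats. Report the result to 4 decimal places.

wheat: 0.5 × (1−0.45) × 0.3 × 0.3 = 0.02475
barley: 0.3 × (1−0.85) × 0.05 × 0.8 = 0.0018
oats: 0.2 × (1−0.7) × 0.35 × 0.05 = 0.00105
P(oats | x) = 0.00105 / 0.0276 ≈ 0.0380

0.0380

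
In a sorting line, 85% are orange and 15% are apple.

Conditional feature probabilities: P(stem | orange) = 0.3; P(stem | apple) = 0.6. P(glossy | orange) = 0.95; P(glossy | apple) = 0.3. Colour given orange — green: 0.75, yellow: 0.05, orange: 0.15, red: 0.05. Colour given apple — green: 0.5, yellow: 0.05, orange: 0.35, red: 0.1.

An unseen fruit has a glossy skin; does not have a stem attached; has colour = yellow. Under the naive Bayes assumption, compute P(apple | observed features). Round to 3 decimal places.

0.031

orange: 0.85 × (1−0.3) × 0.95 × 0.05 = 0.0282625
apple: 0.15 × (1−0.6) × 0.3 × 0.05 = 0.0009
P(apple | x) = 0.0009 / 0.0291625 ≈ 0.031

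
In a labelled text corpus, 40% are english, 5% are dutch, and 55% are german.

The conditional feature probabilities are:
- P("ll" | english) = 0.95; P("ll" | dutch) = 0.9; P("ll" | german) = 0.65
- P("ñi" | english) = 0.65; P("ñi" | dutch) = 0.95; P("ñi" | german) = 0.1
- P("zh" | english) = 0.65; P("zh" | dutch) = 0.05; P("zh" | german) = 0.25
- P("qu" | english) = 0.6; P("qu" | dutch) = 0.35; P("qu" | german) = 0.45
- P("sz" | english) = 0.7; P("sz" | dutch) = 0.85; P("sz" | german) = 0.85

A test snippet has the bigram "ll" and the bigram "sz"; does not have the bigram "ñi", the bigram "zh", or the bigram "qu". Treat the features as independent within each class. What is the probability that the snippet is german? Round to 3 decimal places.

english: 0.4 × 0.95 × (1−0.65) × (1−0.65) × (1−0.6) × 0.7 = 0.013034
dutch: 0.05 × 0.9 × (1−0.95) × (1−0.05) × (1−0.35) × 0.85 = 0.00118096875
german: 0.55 × 0.65 × (1−0.1) × (1−0.25) × (1−0.45) × 0.85 = 0.11281359375
P(german | x) = 0.11281359375 / 0.1270285625 ≈ 0.888

0.888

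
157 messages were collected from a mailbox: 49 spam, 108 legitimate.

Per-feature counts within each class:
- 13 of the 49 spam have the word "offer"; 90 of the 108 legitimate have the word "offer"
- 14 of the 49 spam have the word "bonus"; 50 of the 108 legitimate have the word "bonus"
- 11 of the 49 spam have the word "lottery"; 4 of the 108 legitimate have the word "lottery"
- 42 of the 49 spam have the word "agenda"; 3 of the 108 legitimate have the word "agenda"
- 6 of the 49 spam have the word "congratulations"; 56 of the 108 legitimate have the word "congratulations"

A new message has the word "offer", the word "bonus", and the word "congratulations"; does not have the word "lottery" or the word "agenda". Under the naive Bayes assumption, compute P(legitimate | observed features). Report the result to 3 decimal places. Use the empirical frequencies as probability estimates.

spam: (49/157) × (13/49) × (14/49) × (38/49) × (7/49) × (6/49) ≈ 0.000320937
legitimate: (108/157) × (90/108) × (50/108) × (104/108) × (105/108) × (56/108) ≈ 0.128833
P(legitimate | x) = 0.128833 / 0.129153937 ≈ 0.998

0.998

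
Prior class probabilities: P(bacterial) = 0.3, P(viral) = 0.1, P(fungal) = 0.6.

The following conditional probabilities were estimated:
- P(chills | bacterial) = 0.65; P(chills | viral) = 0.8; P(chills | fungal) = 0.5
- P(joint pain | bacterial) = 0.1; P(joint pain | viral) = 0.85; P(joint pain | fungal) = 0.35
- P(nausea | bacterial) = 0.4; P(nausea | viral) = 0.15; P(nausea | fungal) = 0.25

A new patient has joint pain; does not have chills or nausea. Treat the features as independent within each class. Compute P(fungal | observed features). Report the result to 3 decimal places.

0.791

bacterial: 0.3 × (1−0.65) × 0.1 × (1−0.4) = 0.0063
viral: 0.1 × (1−0.8) × 0.85 × (1−0.15) = 0.01445
fungal: 0.6 × (1−0.5) × 0.35 × (1−0.25) = 0.07875
P(fungal | x) = 0.07875 / 0.0995 ≈ 0.791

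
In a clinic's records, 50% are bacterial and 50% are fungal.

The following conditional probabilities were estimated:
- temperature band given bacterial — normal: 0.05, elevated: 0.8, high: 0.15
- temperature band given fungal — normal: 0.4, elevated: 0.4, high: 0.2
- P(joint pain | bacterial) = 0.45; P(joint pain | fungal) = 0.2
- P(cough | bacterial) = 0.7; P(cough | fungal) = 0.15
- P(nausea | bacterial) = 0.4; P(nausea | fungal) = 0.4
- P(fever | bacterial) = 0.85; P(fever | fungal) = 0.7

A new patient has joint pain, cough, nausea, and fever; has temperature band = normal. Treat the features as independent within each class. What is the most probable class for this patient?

bacterial: 0.5 × 0.05 × 0.45 × 0.7 × 0.4 × 0.85 = 0.0026775
fungal: 0.5 × 0.4 × 0.2 × 0.15 × 0.4 × 0.7 = 0.00168
Highest score → bacterial.

bacterial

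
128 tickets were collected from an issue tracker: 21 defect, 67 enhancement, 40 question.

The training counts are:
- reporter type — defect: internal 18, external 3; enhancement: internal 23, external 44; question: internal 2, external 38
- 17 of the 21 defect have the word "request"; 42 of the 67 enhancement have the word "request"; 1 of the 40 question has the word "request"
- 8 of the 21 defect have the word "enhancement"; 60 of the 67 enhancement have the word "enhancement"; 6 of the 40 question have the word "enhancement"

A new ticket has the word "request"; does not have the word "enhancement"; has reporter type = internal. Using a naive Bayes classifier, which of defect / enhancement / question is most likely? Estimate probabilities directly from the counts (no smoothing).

defect: (21/128) × (18/21) × (17/21) × (13/21) ≈ 0.0704719
enhancement: (67/128) × (23/67) × (42/67) × (7/67) ≈ 0.0117684
question: (40/128) × (2/40) × (1/40) × (34/40) = 0.00033203125
Highest score → defect.

defect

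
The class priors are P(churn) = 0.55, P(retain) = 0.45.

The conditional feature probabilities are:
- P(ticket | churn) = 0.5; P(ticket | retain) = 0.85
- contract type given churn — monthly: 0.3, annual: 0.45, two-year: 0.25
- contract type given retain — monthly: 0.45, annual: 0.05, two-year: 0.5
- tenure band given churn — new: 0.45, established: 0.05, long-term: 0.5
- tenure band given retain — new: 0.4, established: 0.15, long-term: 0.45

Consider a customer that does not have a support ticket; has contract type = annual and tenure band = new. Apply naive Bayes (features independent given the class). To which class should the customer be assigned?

churn: 0.55 × (1−0.5) × 0.45 × 0.45 = 0.0556875
retain: 0.45 × (1−0.85) × 0.05 × 0.4 = 0.00135
Highest score → churn.

churn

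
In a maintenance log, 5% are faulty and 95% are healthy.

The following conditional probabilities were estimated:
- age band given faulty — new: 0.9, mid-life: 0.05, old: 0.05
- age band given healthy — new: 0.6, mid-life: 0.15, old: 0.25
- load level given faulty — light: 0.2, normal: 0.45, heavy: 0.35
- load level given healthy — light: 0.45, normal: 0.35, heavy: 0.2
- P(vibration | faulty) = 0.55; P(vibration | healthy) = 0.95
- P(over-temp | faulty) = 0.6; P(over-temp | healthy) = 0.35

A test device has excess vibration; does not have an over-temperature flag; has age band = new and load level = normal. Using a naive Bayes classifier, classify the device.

healthy

faulty: 0.05 × 0.9 × 0.45 × 0.55 × (1−0.6) = 0.004455
healthy: 0.95 × 0.6 × 0.35 × 0.95 × (1−0.35) = 0.12319125
Highest score → healthy.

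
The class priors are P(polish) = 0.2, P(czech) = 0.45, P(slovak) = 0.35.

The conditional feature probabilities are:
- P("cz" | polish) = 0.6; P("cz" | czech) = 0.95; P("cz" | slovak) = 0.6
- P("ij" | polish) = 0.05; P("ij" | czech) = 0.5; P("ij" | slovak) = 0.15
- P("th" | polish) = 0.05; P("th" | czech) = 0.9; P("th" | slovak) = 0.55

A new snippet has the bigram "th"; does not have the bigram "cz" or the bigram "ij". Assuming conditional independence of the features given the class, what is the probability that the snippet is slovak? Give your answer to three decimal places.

0.825

polish: 0.2 × (1−0.6) × (1−0.05) × 0.05 = 0.0038
czech: 0.45 × (1−0.95) × (1−0.5) × 0.9 = 0.010125
slovak: 0.35 × (1−0.6) × (1−0.15) × 0.55 = 0.06545
P(slovak | x) = 0.06545 / 0.079375 ≈ 0.825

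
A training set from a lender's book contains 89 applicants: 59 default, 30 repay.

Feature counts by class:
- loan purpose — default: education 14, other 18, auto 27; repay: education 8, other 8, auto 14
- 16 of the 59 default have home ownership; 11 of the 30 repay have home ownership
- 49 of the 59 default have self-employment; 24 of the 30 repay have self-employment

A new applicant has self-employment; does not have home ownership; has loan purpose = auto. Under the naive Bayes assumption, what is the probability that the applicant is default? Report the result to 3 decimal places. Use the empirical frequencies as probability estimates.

default: (59/89) × (27/59) × (43/59) × (49/59) ≈ 0.183626
repay: (30/89) × (14/30) × (19/30) × (24/30) ≈ 0.0797004
P(default | x) = 0.183626 / 0.2633264 ≈ 0.697

0.697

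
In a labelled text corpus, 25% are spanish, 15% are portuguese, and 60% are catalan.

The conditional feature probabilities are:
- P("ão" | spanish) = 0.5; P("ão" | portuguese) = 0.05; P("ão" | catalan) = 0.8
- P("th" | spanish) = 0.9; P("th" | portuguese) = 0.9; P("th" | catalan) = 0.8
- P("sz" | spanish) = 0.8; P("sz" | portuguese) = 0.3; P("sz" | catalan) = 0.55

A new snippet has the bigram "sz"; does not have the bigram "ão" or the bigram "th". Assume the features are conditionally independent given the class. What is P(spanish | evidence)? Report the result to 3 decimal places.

0.364

spanish: 0.25 × (1−0.5) × (1−0.9) × 0.8 = 0.01
portuguese: 0.15 × (1−0.05) × (1−0.9) × 0.3 = 0.004275
catalan: 0.6 × (1−0.8) × (1−0.8) × 0.55 = 0.0132
P(spanish | x) = 0.01 / 0.027475 ≈ 0.364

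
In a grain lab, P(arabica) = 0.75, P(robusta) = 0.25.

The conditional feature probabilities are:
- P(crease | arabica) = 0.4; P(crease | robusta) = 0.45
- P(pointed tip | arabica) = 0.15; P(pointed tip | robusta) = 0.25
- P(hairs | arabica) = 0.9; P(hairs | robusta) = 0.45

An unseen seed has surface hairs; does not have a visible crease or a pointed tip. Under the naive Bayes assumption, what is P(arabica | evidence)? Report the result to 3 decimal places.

arabica: 0.75 × (1−0.4) × (1−0.15) × 0.9 = 0.34425
robusta: 0.25 × (1−0.45) × (1−0.25) × 0.45 = 0.04640625
P(arabica | x) = 0.34425 / 0.39065625 ≈ 0.881

0.881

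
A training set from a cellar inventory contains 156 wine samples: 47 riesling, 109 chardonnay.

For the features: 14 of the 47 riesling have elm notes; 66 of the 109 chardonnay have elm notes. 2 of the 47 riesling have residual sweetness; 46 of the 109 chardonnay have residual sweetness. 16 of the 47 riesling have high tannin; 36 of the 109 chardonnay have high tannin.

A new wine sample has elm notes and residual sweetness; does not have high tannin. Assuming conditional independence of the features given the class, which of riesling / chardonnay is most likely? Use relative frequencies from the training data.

riesling: (47/156) × (14/47) × (2/47) × (31/47) ≈ 0.00251883
chardonnay: (109/156) × (66/109) × (46/109) × (73/109) ≈ 0.119577
Highest score → chardonnay.

chardonnay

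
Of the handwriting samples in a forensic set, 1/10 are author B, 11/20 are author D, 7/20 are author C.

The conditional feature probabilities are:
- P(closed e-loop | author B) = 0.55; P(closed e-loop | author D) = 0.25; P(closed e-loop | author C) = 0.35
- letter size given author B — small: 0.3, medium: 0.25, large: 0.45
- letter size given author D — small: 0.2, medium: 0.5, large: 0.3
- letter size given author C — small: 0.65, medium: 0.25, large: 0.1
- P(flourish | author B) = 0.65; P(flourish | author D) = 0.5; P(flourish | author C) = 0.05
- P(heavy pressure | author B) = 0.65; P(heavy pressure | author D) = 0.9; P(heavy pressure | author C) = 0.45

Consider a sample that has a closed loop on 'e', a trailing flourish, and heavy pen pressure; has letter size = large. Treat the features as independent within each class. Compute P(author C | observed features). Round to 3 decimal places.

0.009

author B: 0.1 × 0.55 × 0.45 × 0.65 × 0.65 = 0.010456875
author D: 0.55 × 0.25 × 0.3 × 0.5 × 0.9 = 0.0185625
author C: 0.35 × 0.35 × 0.1 × 0.05 × 0.45 = 0.000275625
P(author C | x) = 0.000275625 / 0.029295 ≈ 0.009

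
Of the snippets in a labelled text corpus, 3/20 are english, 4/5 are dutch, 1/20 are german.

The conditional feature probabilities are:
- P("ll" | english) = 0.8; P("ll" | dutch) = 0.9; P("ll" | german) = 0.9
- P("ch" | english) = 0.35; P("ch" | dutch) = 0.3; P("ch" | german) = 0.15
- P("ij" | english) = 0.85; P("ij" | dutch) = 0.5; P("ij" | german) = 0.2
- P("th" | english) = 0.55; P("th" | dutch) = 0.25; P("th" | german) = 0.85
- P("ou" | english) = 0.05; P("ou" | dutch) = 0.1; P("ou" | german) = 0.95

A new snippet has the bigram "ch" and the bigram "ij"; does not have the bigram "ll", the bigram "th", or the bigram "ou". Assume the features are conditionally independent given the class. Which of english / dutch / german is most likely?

dutch

english: 0.15 × (1−0.8) × 0.35 × 0.85 × (1−0.55) × (1−0.05) = 0.0038154375
dutch: 0.8 × (1−0.9) × 0.3 × 0.5 × (1−0.25) × (1−0.1) = 0.0081
german: 0.05 × (1−0.9) × 0.15 × 0.2 × (1−0.85) × (1−0.95) = 0.000001125
Highest score → dutch.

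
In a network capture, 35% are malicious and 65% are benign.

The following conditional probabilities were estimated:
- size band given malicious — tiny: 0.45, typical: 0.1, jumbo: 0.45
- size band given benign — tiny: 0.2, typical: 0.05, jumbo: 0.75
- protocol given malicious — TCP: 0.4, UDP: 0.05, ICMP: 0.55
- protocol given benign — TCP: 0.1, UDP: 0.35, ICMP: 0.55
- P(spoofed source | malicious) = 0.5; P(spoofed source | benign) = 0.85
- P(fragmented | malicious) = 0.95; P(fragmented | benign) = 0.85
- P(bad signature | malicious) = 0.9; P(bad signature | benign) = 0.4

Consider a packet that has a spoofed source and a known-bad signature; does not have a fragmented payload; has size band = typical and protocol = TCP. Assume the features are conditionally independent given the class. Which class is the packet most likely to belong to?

malicious

malicious: 0.35 × 0.1 × 0.4 × 0.5 × (1−0.95) × 0.9 = 0.000315
benign: 0.65 × 0.05 × 0.1 × 0.85 × (1−0.85) × 0.4 = 0.00016575
Highest score → malicious.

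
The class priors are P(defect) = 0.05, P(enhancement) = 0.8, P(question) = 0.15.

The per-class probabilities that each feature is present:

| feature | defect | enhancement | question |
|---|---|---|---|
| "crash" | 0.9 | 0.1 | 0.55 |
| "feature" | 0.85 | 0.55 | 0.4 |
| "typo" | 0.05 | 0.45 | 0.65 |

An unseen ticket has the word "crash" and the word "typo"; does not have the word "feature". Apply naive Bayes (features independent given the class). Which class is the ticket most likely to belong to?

question

defect: 0.05 × 0.9 × (1−0.85) × 0.05 = 0.0003375
enhancement: 0.8 × 0.1 × (1−0.55) × 0.45 = 0.0162
question: 0.15 × 0.55 × (1−0.4) × 0.65 = 0.032175
Highest score → question.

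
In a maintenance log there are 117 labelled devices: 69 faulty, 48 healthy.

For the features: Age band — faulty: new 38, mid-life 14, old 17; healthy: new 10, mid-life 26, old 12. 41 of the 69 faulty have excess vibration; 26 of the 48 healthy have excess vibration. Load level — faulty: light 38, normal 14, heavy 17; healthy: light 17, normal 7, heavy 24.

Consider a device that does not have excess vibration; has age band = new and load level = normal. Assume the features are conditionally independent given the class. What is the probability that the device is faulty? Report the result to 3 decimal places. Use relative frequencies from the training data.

0.824

faulty: (69/117) × (38/69) × (28/69) × (14/69) ≈ 0.0267415
healthy: (48/117) × (10/48) × (22/48) × (7/48) ≈ 0.00571284
P(faulty | x) = 0.0267415 / 0.03245434 ≈ 0.824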